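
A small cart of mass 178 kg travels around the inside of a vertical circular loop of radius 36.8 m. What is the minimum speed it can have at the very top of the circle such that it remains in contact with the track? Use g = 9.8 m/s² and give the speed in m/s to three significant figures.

At the highest point the centre is directly below, so both the weight and N act inward: N + mg = mv²/r.
At minimum speed N → 0, so mg = mv_min²/r ⇒ v_min = √(g r) = √(9.8 × 36.8) = 18.99 m/s.

19.0 m/s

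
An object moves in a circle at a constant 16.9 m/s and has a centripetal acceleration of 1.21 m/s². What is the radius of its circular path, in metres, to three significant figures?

236 m

a_c = v²/r ⇒ r = v²/a_c = (16.9)²/1.21 = 285.6/1.21 = 236.0 m.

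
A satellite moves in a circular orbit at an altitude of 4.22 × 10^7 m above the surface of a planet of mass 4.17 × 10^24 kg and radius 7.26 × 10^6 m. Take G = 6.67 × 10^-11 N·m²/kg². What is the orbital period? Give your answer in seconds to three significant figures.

131000 s

r = R + h = 7.26 × 10^6 + 4.22 × 10^7 = 4.946 × 10^7 m. Gravity provides the centripetal force: G M m / r² = m v² / r ⇒ v = √(GM/r) = 2371 m/s.
T = 2πr/v = 2π × 4.946 × 10^7 / 2371 = 131000 s.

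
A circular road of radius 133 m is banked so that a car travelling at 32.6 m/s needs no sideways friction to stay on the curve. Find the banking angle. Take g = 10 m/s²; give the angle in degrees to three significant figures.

With no friction, the horizontal component of the normal force provides the centripetal force: N sinθ = mv²/r, while N cosθ = mg vertically.
Dividing: tanθ = v²/(r g) = (32.6)²/(133 × 10.0) = 1063/1330 = 0.7991.
θ = arctan(0.7991) = 38.63°.

38.6°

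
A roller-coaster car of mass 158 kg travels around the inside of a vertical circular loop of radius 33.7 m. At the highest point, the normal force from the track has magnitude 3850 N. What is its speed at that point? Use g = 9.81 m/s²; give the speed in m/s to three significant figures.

At the top, N + mg = mv²/r, so v = √(r(N/m + g)) = √(33.7 × (3850/158 + 9.81)) = √(33.7 × 34.18) = √1152 = 33.94 m/s.

33.9 m/s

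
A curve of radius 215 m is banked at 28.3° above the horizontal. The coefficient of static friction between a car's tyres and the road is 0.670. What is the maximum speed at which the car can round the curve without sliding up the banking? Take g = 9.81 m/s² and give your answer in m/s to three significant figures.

63.1 m/s

At the maximum speed, friction acts down the slope at its limiting value f = μN. Radially (horizontal, toward centre): N sinθ + μN cosθ = mv²/r. Vertically: N cosθ − μN sinθ = mg.
Dividing: v² = r g (sinθ + μcosθ)/(cosθ − μsinθ).
sinθ + μcosθ = 0.4741 + 0.670×0.8805 = 1.064; cosθ − μsinθ = 0.8805 − 0.670×0.4741 = 0.5628.
v² = 215 × 9.81 × 1.064/0.5628 = 3987 m²/s², so v = 63.14 m/s.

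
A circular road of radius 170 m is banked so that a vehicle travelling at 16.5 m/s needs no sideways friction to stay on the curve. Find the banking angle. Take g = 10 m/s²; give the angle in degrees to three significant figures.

9.10°

For a frictionless banked turn: horizontally N sinθ = mv²/r and vertically N cosθ = mg.
Dividing: tanθ = v²/(r g) = (16.5)²/(170 × 10.0) = 272.2/1700 = 0.1601.
θ = arctan(0.1601) = 9.098°.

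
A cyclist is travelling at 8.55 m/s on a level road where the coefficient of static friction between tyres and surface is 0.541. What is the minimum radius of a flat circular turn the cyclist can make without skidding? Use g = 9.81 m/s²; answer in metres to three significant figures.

At the limit, μ_s m g = m v²/r, so r_min = v²/(μ_s g) = (8.55)²/(0.541 × 9.81) = 73.10/5.307 = 13.77 m.

13.8 m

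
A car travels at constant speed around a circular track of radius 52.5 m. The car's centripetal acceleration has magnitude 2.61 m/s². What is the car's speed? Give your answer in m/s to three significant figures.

a_c = v²/r ⇒ v = √(a_c · r) = √(2.61 × 52.5) = √137.0 = 11.71 m/s.

11.7 m/s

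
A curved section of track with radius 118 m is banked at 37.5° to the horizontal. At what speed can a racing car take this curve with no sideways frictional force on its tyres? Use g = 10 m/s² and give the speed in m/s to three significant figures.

On a frictionless banked curve, N sinθ = mv²/r and N cosθ = mg, so tanθ = v²/(rg).
v = √(r g tanθ) = √(118 × 10.0 × tan 37.5°) = √(118 × 10.0 × 0.7673) = √905.4 = 30.09 m/s.

30.1 m/s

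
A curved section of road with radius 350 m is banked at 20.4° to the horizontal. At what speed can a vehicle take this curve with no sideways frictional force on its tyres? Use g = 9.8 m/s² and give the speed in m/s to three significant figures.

On a frictionless banked curve, N sinθ = mv²/r and N cosθ = mg, so tanθ = v²/(rg).
v = √(r g tanθ) = √(350 × 9.8 × tan 20.4°) = √(350 × 9.8 × 0.3719) = √1276 = 35.72 m/s.

35.7 m/s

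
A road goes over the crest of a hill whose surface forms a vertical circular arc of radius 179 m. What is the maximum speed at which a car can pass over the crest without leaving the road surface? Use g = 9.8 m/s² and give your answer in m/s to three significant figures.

41.9 m/s

At the crest the centre of the circle is below the car, so the net downward (centripetal) force is mg − N = mv²/r.
The car leaves the road when N → 0, giving v_max = √(g r) = √(9.8 × 179) = 41.88 m/s.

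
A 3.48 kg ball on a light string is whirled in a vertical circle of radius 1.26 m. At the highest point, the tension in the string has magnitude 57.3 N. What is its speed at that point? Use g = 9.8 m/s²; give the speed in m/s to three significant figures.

At the top, T + mg = mv²/r, so v = √(r(T/m + g)) = √(1.26 × (57.3/3.48 + 9.8)) = √(1.26 × 26.27) = √33.09 = 5.753 m/s.

5.75 m/s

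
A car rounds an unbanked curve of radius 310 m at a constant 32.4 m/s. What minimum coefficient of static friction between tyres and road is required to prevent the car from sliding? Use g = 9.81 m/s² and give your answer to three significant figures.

0.345

Friction provides the centripetal force: μ_s m g = m v²/r, so μ_s = v²/(g r) = (32.40)²/(9.81 × 310) = 1050/3041 = 0.3452.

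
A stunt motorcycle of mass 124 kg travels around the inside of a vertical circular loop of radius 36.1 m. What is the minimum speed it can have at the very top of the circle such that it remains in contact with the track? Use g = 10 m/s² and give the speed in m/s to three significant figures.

19.0 m/s

At the highest point the centre is directly below, so both the weight and N act inward: N + mg = mv²/r.
At minimum speed N → 0, so mg = mv_min²/r ⇒ v_min = √(g r) = √(10.0 × 36.1) = 19.00 m/s.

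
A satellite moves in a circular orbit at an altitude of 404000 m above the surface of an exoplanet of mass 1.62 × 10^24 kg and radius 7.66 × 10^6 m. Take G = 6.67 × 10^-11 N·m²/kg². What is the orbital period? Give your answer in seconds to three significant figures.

13800 s

r = R + h = 7.66 × 10^6 + 404000 = 8.064 × 10^6 m. Gravity provides the centripetal force: G M m / r² = m v² / r ⇒ v = √(GM/r) = 3661 m/s.
T = 2πr/v = 2π × 8.064 × 10^6 / 3661 = 13840 s.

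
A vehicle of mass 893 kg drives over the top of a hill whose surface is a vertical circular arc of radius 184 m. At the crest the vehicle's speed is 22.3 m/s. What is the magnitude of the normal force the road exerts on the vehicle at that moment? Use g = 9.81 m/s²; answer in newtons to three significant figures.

At the crest the centripetal acceleration points downward (toward the centre of the arc), so mg − N = mv²/r.
N = m(g − v²/r) = 893 × (9.81 − (22.3)²/184) = 893 × (9.81 − 2.703) = 893 × 7.107 = 6347 N.

6350 N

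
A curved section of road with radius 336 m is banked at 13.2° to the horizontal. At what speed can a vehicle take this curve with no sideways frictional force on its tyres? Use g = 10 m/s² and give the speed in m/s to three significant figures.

28.1 m/s

On a frictionless banked curve, N sinθ = mv²/r and N cosθ = mg, so tanθ = v²/(rg).
v = √(r g tanθ) = √(336 × 10.0 × tan 13.2°) = √(336 × 10.0 × 0.2345) = √788.1 = 28.07 m/s.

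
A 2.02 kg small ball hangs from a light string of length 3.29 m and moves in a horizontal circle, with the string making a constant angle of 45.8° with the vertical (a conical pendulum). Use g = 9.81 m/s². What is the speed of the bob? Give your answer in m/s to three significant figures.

4.88 m/s

The radius of the circle is r = L sinθ = 3.29 × sin 45.8° = 2.359 m.
Horizontally T sinθ = mv²/r and vertically T cosθ = mg, so tanθ = v²/(rg).
v = √(r g tanθ) = √(2.359 × 9.81 × 1.028) = √23.79 = 4.878 m/s.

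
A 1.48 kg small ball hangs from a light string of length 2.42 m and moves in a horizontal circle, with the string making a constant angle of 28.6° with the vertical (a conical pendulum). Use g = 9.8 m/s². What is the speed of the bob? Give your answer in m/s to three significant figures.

The radius of the circle is r = L sinθ = 2.42 × sin 28.6° = 1.158 m.
Horizontally T sinθ = mv²/r and vertically T cosθ = mg, so tanθ = v²/(rg).
v = √(r g tanθ) = √(1.158 × 9.8 × 0.5452) = √6.190 = 2.488 m/s.

2.49 m/s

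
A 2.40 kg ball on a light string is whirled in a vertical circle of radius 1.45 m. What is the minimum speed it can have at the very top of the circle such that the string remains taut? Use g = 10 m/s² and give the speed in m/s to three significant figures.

At the highest point the centre is directly below, so both the weight and T act inward: T + mg = mv²/r.
At minimum speed T → 0, so mg = mv_min²/r ⇒ v_min = √(g r) = √(10.0 × 1.45) = 3.808 m/s.

3.81 m/s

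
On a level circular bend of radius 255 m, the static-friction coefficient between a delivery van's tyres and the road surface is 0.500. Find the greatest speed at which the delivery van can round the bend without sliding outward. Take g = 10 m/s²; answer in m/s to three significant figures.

35.7 m/s

On a flat curve, static friction is the only horizontal force, so it must supply the full centripetal force: μ_s m g = m v²/r.
Mass cancels: v_max = √(μ_s g r) = √(0.500 × 10.0 × 255) = √1275 = 35.71 m/s.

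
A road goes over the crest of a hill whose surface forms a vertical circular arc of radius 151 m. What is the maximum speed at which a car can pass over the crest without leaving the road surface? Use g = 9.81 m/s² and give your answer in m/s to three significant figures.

38.5 m/s

At the crest the centre of the circle is below the car, so the net downward (centripetal) force is mg − N = mv²/r.
The car leaves the road when N → 0, giving v_max = √(g r) = √(9.81 × 151) = 38.49 m/s.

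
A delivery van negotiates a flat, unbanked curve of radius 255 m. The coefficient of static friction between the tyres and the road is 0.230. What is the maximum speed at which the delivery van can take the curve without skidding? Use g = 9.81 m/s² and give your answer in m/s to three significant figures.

24.0 m/s

Friction provides the centripetal force on a flat curve. At maximum speed it is at its limiting value: μ_s m g = m v²/r.
Mass cancels: v_max = √(μ_s g r) = √(0.230 × 9.81 × 255) = √575.4 = 23.99 m/s.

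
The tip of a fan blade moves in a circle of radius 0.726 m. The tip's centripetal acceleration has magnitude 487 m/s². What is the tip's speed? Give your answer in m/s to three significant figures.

a_c = v²/r ⇒ v = √(a_c · r) = √(487 × 0.726) = √353.6 = 18.80 m/s.

18.8 m/s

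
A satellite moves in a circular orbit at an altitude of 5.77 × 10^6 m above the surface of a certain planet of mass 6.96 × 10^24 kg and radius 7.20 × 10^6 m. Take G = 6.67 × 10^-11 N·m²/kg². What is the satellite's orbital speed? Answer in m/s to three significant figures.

Orbital radius r = R + h = 7.20 × 10^6 + 5.77 × 10^6 = 1.297 × 10^7 m.
Gravity supplies the centripetal force: G M m / r² = m v² / r, so v = √(GM/r).
v = √(6.67 × 10^-11 × 6.96 × 10^24 / 1.297 × 10^7) = √(3.579 × 10^7) = 5983 m/s.

5980 m/s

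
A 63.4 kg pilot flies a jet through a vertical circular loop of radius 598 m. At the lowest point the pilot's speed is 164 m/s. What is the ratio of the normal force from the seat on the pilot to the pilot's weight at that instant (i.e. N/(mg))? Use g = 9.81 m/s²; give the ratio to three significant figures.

At the bottom, N − mg = mv²/r, so N = m(v²/r + g) and N/(mg) = v²/(rg) + 1 = (164)²/(598 × 9.81) + 1 = 4.585 + 1 = 5.585.

5.58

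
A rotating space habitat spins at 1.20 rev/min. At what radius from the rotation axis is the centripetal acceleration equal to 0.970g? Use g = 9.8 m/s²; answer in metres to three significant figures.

ω = 1.20 rev/min × 2π/60 = 0.1257 rad/s.
a_c = ω²r = 0.970g ⇒ r = 0.970 × 9.8 / (0.1257)² = 9.506/0.01579 = 602.0 m.

602 m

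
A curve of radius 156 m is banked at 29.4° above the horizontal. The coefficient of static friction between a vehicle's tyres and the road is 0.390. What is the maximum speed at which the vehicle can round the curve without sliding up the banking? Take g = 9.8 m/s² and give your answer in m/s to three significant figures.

43.2 m/s

At the maximum speed, friction acts down the slope at its limiting value f = μN. Radially (horizontal, toward centre): N sinθ + μN cosθ = mv²/r. Vertically: N cosθ − μN sinθ = mg.
Dividing: v² = r g (sinθ + μcosθ)/(cosθ − μsinθ).
sinθ + μcosθ = 0.4909 + 0.390×0.8712 = 0.8307; cosθ − μsinθ = 0.8712 − 0.390×0.4909 = 0.6798.
v² = 156 × 9.8 × 0.8307/0.6798 = 1868 m²/s², so v = 43.22 m/s.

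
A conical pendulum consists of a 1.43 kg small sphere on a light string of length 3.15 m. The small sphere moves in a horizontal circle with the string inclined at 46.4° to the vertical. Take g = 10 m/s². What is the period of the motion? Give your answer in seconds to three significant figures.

2.93 s

r = L sinθ = 2.281 m. From T sinθ = mω²r and T cosθ = mg: tanθ = ω²r/g, so ω² = g tanθ / r = g/(L cosθ).
ω = √(g/(L cosθ)) = √(10.0/(3.15 × 0.6896)) = √4.603 = 2.146 rad/s.
Period = 2π/ω = 2.928 s.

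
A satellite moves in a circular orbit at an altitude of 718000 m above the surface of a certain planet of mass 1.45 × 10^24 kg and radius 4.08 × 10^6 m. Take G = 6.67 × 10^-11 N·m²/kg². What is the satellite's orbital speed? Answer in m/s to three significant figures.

Orbital radius r = R + h = 4.08 × 10^6 + 718000 = 4.798 × 10^6 m.
Gravity supplies the centripetal force: G M m / r² = m v² / r, so v = √(GM/r).
v = √(6.67 × 10^-11 × 1.45 × 10^24 / 4.798 × 10^6) = √(2.016 × 10^7) = 4490 m/s.

4490 m/s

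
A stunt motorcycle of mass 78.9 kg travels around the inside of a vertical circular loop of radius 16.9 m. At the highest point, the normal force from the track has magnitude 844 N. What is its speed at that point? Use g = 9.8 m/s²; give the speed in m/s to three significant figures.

18.6 m/s

At the top, N + mg = mv²/r, so v = √(r(N/m + g)) = √(16.9 × (844/78.9 + 9.8)) = √(16.9 × 20.50) = √346.4 = 18.61 m/s.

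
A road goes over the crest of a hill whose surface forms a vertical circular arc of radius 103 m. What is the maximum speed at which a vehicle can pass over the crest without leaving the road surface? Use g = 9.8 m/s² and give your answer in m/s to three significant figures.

31.8 m/s

At the crest the centre of the circle is below the vehicle, so the net downward (centripetal) force is mg − N = mv²/r.
The vehicle leaves the road when N → 0, giving v_max = √(g r) = √(9.8 × 103) = 31.77 m/s.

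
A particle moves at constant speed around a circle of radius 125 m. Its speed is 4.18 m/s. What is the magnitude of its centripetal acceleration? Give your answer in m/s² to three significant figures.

a_c = v²/r = (4.180)²/125 = 17.47/125 = 0.1398 m/s².

0.140 m/s²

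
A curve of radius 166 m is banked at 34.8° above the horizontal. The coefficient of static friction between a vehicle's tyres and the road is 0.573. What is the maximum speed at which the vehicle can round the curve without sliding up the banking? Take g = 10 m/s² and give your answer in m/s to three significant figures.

At the maximum speed, friction acts down the slope at its limiting value f = μN. Radially (horizontal, toward centre): N sinθ + μN cosθ = mv²/r. Vertically: N cosθ − μN sinθ = mg.
Dividing: v² = r g (sinθ + μcosθ)/(cosθ − μsinθ).
sinθ + μcosθ = 0.5707 + 0.573×0.8211 = 1.041; cosθ − μsinθ = 0.8211 − 0.573×0.5707 = 0.4941.
v² = 166 × 10.0 × 1.041/0.4941 = 3498 m²/s², so v = 59.14 m/s.

59.1 m/s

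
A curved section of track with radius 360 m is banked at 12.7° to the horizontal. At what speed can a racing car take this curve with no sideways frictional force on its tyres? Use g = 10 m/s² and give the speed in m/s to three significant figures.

28.5 m/s

On a frictionless banked curve, N sinθ = mv²/r and N cosθ = mg, so tanθ = v²/(rg).
v = √(r g tanθ) = √(360 × 10.0 × tan 12.7°) = √(360 × 10.0 × 0.2254) = √811.3 = 28.48 m/s.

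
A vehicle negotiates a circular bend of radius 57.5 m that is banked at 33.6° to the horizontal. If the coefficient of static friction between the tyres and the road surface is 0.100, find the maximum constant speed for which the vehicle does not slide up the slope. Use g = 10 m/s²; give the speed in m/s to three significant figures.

21.7 m/s

At the maximum speed, friction acts down the slope at its limiting value f = μN. Radially (horizontal, toward centre): N sinθ + μN cosθ = mv²/r. Vertically: N cosθ − μN sinθ = mg.
Dividing: v² = r g (sinθ + μcosθ)/(cosθ − μsinθ).
sinθ + μcosθ = 0.5534 + 0.100×0.8329 = 0.6367; cosθ − μsinθ = 0.8329 − 0.100×0.5534 = 0.7776.
v² = 57.5 × 10.0 × 0.6367/0.7776 = 470.8 m²/s², so v = 21.70 m/s.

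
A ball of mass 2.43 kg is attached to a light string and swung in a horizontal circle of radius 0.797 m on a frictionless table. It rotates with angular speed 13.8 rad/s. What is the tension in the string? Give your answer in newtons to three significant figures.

v = ωr = 13.8 × 0.797 = 11.00 m/s.
The tension is the only horizontal force, so it supplies the full centripetal force: T = m v²/r = 2.43 × (11.00)²/0.797 = 2.43 × 121.0/0.797 = 368.8 N.

369 N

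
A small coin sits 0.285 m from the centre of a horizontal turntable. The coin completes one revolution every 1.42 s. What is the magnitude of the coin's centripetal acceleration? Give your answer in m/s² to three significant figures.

v = 2πr/T = 2π × 0.285/1.42 = 1.261 m/s.
a_c = v²/r = (1.261)²/0.285 = 1.590/0.285 = 5.580 m/s².

5.58 m/s²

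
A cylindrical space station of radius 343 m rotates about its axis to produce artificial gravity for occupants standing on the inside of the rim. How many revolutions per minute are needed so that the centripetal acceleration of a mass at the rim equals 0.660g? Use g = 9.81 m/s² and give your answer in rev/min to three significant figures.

1.31 rev/min

Require ω²r = 0.660g, so ω = √(0.660 × 9.81/343) = 0.1374 rad/s.
In rev/min: ω × 60/(2π) = 0.1374 × 60/(2π) = 1.312 rev/min.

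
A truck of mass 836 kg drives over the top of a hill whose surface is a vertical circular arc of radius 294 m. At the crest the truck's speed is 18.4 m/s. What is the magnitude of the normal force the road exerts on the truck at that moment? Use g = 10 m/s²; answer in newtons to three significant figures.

At the crest the centripetal acceleration points downward (toward the centre of the arc), so mg − N = mv²/r.
N = m(g − v²/r) = 836 × (10.0 − (18.4)²/294) = 836 × (10.0 − 1.152) = 836 × 8.848 = 7397 N.

7400 N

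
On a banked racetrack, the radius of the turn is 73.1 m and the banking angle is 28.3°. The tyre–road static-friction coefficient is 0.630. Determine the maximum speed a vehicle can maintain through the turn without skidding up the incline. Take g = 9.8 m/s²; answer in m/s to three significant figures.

At the maximum speed, friction acts down the slope at its limiting value f = μN. Radially (horizontal, toward centre): N sinθ + μN cosθ = mv²/r. Vertically: N cosθ − μN sinθ = mg.
Dividing: v² = r g (sinθ + μcosθ)/(cosθ − μsinθ).
sinθ + μcosθ = 0.4741 + 0.630×0.8805 = 1.029; cosθ − μsinθ = 0.8805 − 0.630×0.4741 = 0.5818.
v² = 73.1 × 9.8 × 1.029/0.5818 = 1267 m²/s², so v = 35.59 m/s.

35.6 m/s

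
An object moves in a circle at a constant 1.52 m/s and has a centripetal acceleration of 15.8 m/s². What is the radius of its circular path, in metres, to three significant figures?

0.146 m

a_c = v²/r ⇒ r = v²/a_c = (1.52)²/15.8 = 2.310/15.8 = 0.1462 m.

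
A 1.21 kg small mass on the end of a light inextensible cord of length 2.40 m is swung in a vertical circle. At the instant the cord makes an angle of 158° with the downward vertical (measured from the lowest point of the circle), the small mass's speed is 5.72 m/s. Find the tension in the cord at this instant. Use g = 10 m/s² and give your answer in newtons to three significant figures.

5.28 N

Take the radial direction toward the centre of the circle as positive. The component of the weight along the string toward the centre is −mg cos φ (φ measured from the bottom), so Newton's second law along the string gives T − mg cos φ = m v²/r.
cos 158° = -0.9272, so T = m(v²/r + g cos φ) = 1.21 × ((5.72)²/2.40 + 10.0 × -0.9272) = 1.21 × (13.63 + (-9.272)) = 1.21 × 4.361 = 5.277 N.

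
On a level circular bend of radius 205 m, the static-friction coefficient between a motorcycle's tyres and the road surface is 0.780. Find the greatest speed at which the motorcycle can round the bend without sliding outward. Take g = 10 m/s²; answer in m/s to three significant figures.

Friction provides the centripetal force on a flat curve. At maximum speed it is at its limiting value: μ_s m g = m v²/r.
Mass cancels: v_max = √(μ_s g r) = √(0.780 × 10.0 × 205) = √1599 = 39.99 m/s.

40.0 m/s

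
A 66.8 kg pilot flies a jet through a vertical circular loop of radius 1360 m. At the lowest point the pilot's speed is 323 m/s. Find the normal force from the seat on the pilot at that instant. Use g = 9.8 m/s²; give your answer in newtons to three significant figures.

5780 N

At the lowest point, N points up (toward the centre) and the weight mg points down (away from the centre), so the net inward force is N − mg = mv²/r.
N = m(v²/r + g) = 66.8 × ((323)²/1360 + 9.8) = 66.8 × (76.71 + 9.8) = 66.8 × 86.51 = 5779 N.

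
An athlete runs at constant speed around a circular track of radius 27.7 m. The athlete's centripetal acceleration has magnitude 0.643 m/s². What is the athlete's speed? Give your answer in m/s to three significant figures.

a_c = v²/r ⇒ v = √(a_c · r) = √(0.643 × 27.7) = √17.81 = 4.220 m/s.

4.22 m/s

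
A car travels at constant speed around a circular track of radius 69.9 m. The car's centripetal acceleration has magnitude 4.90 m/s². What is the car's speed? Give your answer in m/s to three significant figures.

a_c = v²/r ⇒ v = √(a_c · r) = √(4.90 × 69.9) = √342.5 = 18.51 m/s.

18.5 m/s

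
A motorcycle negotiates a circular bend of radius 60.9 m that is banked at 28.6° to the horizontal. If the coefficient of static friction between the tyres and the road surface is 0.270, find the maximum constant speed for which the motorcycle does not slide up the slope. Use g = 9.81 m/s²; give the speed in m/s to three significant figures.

At the maximum speed, friction acts down the slope at its limiting value f = μN. Radially (horizontal, toward centre): N sinθ + μN cosθ = mv²/r. Vertically: N cosθ − μN sinθ = mg.
Dividing: v² = r g (sinθ + μcosθ)/(cosθ − μsinθ).
sinθ + μcosθ = 0.4787 + 0.270×0.8780 = 0.7157; cosθ − μsinθ = 0.8780 − 0.270×0.4787 = 0.7487.
v² = 60.9 × 9.81 × 0.7157/0.7487 = 571.1 m²/s², so v = 23.90 m/s.

23.9 m/s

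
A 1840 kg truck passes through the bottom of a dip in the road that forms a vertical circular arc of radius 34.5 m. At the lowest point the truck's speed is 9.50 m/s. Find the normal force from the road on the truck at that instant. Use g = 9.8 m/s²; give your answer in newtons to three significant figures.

At the lowest point, N points up (toward the centre) and the weight mg points down (away from the centre), so the net inward force is N − mg = mv²/r.
N = m(v²/r + g) = 1840 × ((9.50)²/34.5 + 9.8) = 1840 × (2.616 + 9.8) = 1840 × 12.42 = 22850 N.

22800 N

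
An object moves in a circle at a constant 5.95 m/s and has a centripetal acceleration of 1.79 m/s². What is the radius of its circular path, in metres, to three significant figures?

a_c = v²/r ⇒ r = v²/a_c = (5.95)²/1.79 = 35.40/1.79 = 19.78 m.

19.8 m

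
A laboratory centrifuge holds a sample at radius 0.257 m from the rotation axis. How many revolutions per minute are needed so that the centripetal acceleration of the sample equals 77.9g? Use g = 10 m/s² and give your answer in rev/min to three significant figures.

526 rev/min

Require ω²r = 77.9g, so ω = √(77.9 × 10.0/0.257) = 55.06 rad/s.
In rev/min: ω × 60/(2π) = 55.06 × 60/(2π) = 525.7 rev/min.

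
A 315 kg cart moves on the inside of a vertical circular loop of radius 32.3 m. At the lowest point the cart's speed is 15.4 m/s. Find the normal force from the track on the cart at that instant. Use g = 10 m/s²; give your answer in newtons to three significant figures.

At the lowest point, N points up (toward the centre) and the weight mg points down (away from the centre), so the net inward force is N − mg = mv²/r.
N = m(v²/r + g) = 315 × ((15.4)²/32.3 + 10.0) = 315 × (7.342 + 10.0) = 315 × 17.34 = 5463 N.

5460 N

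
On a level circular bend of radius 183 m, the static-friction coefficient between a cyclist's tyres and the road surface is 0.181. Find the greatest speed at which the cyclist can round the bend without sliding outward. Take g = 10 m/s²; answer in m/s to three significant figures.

The only inward force on a level bend is static friction, so at the limit f_s = μ_s N = μ_s m g = m v²/r.
Mass cancels: v_max = √(μ_s g r) = √(0.181 × 10.0 × 183) = √331.2 = 18.20 m/s.

18.2 m/s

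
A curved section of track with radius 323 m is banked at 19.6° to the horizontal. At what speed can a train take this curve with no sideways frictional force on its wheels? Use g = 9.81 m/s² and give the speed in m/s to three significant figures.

33.6 m/s

On a frictionless banked curve, N sinθ = mv²/r and N cosθ = mg, so tanθ = v²/(rg).
v = √(r g tanθ) = √(323 × 9.81 × tan 19.6°) = √(323 × 9.81 × 0.3561) = √1128 = 33.59 m/s.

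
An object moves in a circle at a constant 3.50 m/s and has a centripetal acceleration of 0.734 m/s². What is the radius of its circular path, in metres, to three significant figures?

a_c = v²/r ⇒ r = v²/a_c = (3.50)²/0.734 = 12.25/0.734 = 16.69 m.

16.7 m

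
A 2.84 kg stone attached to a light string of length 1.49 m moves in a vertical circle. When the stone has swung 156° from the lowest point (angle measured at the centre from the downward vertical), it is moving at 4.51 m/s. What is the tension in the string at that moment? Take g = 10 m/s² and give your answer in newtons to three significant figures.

Take the radial direction toward the centre of the circle as positive. The component of the weight along the string toward the centre is −mg cos φ (φ measured from the bottom), so Newton's second law along the string gives T − mg cos φ = m v²/r.
cos 156° = -0.9135, so T = m(v²/r + g cos φ) = 2.84 × ((4.51)²/1.49 + 10.0 × -0.9135) = 2.84 × (13.65 + (-9.135)) = 2.84 × 4.516 = 12.82 N.

12.8 N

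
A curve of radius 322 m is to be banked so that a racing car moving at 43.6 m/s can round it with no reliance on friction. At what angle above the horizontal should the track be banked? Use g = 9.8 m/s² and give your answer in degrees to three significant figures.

For a frictionless banked turn: horizontally N sinθ = mv²/r and vertically N cosθ = mg.
Dividing: tanθ = v²/(r g) = (43.6)²/(322 × 9.8) = 1901/3156 = 0.6024.
θ = arctan(0.6024) = 31.07°.

31.1°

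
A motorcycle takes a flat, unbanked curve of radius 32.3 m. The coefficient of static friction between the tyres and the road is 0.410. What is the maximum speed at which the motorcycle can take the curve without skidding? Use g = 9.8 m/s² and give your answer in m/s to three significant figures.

11.4 m/s

On a flat curve, static friction is the only horizontal force, so it must supply the full centripetal force: μ_s m g = m v²/r.
Mass cancels: v_max = √(μ_s g r) = √(0.410 × 9.8 × 32.3) = √129.8 = 11.39 m/s.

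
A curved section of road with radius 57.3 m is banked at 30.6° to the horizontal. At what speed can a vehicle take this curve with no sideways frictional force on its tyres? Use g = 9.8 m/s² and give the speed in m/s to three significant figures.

On a frictionless banked curve, N sinθ = mv²/r and N cosθ = mg, so tanθ = v²/(rg).
v = √(r g tanθ) = √(57.3 × 9.8 × tan 30.6°) = √(57.3 × 9.8 × 0.5914) = √332.1 = 18.22 m/s.

18.2 m/s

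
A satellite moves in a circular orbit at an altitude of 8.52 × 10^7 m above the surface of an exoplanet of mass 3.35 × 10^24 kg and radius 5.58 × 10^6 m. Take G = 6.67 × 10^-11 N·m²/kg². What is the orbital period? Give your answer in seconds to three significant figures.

364000 s

r = R + h = 5.58 × 10^6 + 8.52 × 10^7 = 9.078 × 10^7 m. Gravity provides the centripetal force: G M m / r² = m v² / r ⇒ v = √(GM/r) = 1569 m/s.
T = 2πr/v = 2π × 9.078 × 10^7 / 1569 = 363600 s.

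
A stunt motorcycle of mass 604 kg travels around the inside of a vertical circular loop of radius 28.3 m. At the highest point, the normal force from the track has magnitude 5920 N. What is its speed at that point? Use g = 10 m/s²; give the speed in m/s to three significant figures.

At the top, N + mg = mv²/r, so v = √(r(N/m + g)) = √(28.3 × (5920/604 + 10.0)) = √(28.3 × 19.80) = √560.4 = 23.67 m/s.

23.7 m/s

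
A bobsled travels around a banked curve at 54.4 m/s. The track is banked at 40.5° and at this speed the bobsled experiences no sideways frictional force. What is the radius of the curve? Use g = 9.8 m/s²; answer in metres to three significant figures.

Frictionless banking: tanθ = v²/(rg), so r = v²/(g tanθ).
r = (54.4)²/(9.8 × tan 40.5°) = 2959/(9.8 × 0.8541) = 2959/8.370 = 353.6 m.

354 m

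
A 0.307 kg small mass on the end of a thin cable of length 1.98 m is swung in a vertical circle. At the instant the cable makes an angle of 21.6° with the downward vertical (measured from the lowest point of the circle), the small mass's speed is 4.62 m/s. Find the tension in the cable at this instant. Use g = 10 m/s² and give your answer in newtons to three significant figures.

6.16 N

Take the radial direction toward the centre of the circle as positive. The component of the weight along the string toward the centre is −mg cos φ (φ measured from the bottom), so Newton's second law along the string gives T − mg cos φ = m v²/r.
cos 21.6° = 0.9298, so T = m(v²/r + g cos φ) = 0.307 × ((4.62)²/1.98 + 10.0 × 0.9298) = 0.307 × (10.78 + (9.298)) = 0.307 × 20.08 = 6.164 N.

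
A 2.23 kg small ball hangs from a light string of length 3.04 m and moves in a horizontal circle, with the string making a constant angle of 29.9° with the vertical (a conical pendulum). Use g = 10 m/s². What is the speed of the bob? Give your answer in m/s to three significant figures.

The radius of the circle is r = L sinθ = 3.04 × sin 29.9° = 1.515 m.
Horizontally T sinθ = mv²/r and vertically T cosθ = mg, so tanθ = v²/(rg).
v = √(r g tanθ) = √(1.515 × 10.0 × 0.5750) = √8.714 = 2.952 m/s.

2.95 m/s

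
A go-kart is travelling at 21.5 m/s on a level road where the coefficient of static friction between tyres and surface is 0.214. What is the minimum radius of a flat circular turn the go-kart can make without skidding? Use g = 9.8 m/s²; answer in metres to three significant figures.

220 m

At the limit, μ_s m g = m v²/r, so r_min = v²/(μ_s g) = (21.5)²/(0.214 × 9.8) = 462.2/2.097 = 220.4 m.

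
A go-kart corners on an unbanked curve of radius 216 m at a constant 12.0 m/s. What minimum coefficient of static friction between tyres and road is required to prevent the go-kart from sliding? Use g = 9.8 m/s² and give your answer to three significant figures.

0.0680

Friction provides the centripetal force: μ_s m g = m v²/r, so μ_s = v²/(g r) = (12.00)²/(9.8 × 216) = 144.0/2117 = 0.06803.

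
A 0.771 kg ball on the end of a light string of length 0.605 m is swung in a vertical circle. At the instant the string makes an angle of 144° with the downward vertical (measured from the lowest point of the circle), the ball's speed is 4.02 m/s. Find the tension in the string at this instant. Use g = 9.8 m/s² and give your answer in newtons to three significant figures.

Take the radial direction toward the centre of the circle as positive. The component of the weight along the string toward the centre is −mg cos φ (φ measured from the bottom), so Newton's second law along the string gives T − mg cos φ = m v²/r.
cos 144° = -0.8090, so T = m(v²/r + g cos φ) = 0.771 × ((4.02)²/0.605 + 9.8 × -0.8090) = 0.771 × (26.71 + (-7.928)) = 0.771 × 18.78 = 14.48 N.

14.5 N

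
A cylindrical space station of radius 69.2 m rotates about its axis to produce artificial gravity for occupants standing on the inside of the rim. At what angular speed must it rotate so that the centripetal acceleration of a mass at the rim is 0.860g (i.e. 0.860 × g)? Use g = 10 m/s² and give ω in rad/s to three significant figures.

Centripetal acceleration a_c = ω²r. Setting ω²r = 0.860g:
ω = √(0.860g / r) = √(0.860 × 10.0 / 69.2) = √0.1243 = 0.3525 rad/s.

0.353 rad/s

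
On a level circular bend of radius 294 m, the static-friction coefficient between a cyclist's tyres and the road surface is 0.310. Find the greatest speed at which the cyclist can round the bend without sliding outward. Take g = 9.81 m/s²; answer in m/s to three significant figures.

On a flat curve, static friction is the only horizontal force, so it must supply the full centripetal force: μ_s m g = m v²/r.
Mass cancels: v_max = √(μ_s g r) = √(0.310 × 9.81 × 294) = √894.1 = 29.90 m/s.

29.9 m/s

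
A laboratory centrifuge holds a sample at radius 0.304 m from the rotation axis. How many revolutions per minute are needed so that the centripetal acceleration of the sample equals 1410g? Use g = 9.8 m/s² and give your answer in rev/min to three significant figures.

Require ω²r = 1410g, so ω = √(1410 × 9.8/0.304) = 213.2 rad/s.
In rev/min: ω × 60/(2π) = 213.2 × 60/(2π) = 2036 rev/min.

2040 rev/min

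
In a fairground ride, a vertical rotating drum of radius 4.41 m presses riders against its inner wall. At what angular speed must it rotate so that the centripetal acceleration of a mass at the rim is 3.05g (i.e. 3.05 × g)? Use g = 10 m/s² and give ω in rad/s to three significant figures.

Centripetal acceleration a_c = ω²r. Setting ω²r = 3.05g:
ω = √(3.05g / r) = √(3.05 × 10.0 / 4.41) = √6.916 = 2.630 rad/s.

2.63 rad/s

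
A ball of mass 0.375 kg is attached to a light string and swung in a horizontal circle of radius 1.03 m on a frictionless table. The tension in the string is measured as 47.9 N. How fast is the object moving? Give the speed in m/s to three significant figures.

11.5 m/s

T = m v²/r ⇒ v = √(T r / m) = √(47.9 × 1.03 / 0.375) = √131.6 = 11.47 m/s.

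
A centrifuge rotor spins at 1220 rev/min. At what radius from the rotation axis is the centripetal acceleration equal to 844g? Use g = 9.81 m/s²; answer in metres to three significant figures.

0.507 m

ω = 1220 rev/min × 2π/60 = 127.8 rad/s.
a_c = ω²r = 844g ⇒ r = 844 × 9.81 / (127.8)² = 8280/16320 = 0.5073 m.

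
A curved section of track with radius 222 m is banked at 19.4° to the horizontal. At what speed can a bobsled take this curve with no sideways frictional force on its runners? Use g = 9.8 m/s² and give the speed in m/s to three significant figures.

27.7 m/s

On a frictionless banked curve, N sinθ = mv²/r and N cosθ = mg, so tanθ = v²/(rg).
v = √(r g tanθ) = √(222 × 9.8 × tan 19.4°) = √(222 × 9.8 × 0.3522) = √766.1 = 27.68 m/s.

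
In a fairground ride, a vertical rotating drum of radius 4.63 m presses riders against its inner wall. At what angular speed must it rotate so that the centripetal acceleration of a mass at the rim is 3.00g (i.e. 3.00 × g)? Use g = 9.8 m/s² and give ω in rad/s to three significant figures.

Centripetal acceleration a_c = ω²r. Setting ω²r = 3.00g:
ω = √(3.00g / r) = √(3.00 × 9.8 / 4.63) = √6.350 = 2.520 rad/s.

2.52 rad/s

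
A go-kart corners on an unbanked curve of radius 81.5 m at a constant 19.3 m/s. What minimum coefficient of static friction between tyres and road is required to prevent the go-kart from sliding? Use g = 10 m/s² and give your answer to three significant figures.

Friction provides the centripetal force: μ_s m g = m v²/r, so μ_s = v²/(g r) = (19.30)²/(10.0 × 81.5) = 372.5/815.0 = 0.4570.

0.457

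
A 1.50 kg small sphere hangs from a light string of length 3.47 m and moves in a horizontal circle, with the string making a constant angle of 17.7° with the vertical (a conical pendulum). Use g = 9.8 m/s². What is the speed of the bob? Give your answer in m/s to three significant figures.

1.82 m/s

The radius of the circle is r = L sinθ = 3.47 × sin 17.7° = 1.055 m.
Horizontally T sinθ = mv²/r and vertically T cosθ = mg, so tanθ = v²/(rg).
v = √(r g tanθ) = √(1.055 × 9.8 × 0.3191) = √3.300 = 1.816 m/s.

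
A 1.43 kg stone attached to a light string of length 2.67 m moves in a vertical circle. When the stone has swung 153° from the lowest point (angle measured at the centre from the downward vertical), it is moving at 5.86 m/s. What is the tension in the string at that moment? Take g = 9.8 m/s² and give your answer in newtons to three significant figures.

5.91 N

Take the radial direction toward the centre of the circle as positive. The component of the weight along the string toward the centre is −mg cos φ (φ measured from the bottom), so Newton's second law along the string gives T − mg cos φ = m v²/r.
cos 153° = -0.8910, so T = m(v²/r + g cos φ) = 1.43 × ((5.86)²/2.67 + 9.8 × -0.8910) = 1.43 × (12.86 + (-8.732)) = 1.43 × 4.129 = 5.905 N.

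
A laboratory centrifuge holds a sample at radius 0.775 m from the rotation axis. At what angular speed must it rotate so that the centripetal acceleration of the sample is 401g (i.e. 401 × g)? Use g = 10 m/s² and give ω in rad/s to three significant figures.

71.9 rad/s

Centripetal acceleration a_c = ω²r. Setting ω²r = 401g:
ω = √(401g / r) = √(401 × 10.0 / 0.775) = √5174 = 71.93 rad/s.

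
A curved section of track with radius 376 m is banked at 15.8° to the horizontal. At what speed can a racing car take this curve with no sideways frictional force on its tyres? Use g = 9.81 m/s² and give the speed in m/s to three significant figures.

32.3 m/s

On a frictionless banked curve, N sinθ = mv²/r and N cosθ = mg, so tanθ = v²/(rg).
v = √(r g tanθ) = √(376 × 9.81 × tan 15.8°) = √(376 × 9.81 × 0.2830) = √1044 = 32.31 m/s.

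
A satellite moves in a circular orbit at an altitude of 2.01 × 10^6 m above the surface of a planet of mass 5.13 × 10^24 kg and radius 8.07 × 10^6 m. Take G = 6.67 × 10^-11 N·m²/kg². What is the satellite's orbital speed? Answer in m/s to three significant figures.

Orbital radius r = R + h = 8.07 × 10^6 + 2.01 × 10^6 = 1.008 × 10^7 m.
Gravity supplies the centripetal force: G M m / r² = m v² / r, so v = √(GM/r).
v = √(6.67 × 10^-11 × 5.13 × 10^24 / 1.008 × 10^7) = √(3.395 × 10^7) = 5826 m/s.

5830 m/s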